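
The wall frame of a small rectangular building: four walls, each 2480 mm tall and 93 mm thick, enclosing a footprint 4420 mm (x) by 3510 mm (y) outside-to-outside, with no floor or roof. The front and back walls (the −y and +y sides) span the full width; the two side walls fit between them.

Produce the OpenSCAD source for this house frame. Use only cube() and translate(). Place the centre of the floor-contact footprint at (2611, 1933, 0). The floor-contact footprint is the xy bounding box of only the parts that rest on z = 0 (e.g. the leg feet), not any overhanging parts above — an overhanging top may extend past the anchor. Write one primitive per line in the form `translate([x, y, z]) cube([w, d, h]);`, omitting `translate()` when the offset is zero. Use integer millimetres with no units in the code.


translate([401, 178, 0]) cube([4420, 93, 2480]);
translate([401, 3595, 0]) cube([4420, 93, 2480]);
translate([401, 271, 0]) cube([93, 3324, 2480]);
translate([4728, 271, 0]) cube([93, 3324, 2480]);


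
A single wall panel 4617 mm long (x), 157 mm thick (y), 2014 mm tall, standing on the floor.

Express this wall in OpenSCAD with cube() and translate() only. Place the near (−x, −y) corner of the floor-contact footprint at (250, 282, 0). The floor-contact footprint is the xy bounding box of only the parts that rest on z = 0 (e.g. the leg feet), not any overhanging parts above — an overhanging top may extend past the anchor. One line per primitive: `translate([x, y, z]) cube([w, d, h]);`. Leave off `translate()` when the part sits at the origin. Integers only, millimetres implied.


translate([250, 282, 0]) cube([4617, 157, 2014]);


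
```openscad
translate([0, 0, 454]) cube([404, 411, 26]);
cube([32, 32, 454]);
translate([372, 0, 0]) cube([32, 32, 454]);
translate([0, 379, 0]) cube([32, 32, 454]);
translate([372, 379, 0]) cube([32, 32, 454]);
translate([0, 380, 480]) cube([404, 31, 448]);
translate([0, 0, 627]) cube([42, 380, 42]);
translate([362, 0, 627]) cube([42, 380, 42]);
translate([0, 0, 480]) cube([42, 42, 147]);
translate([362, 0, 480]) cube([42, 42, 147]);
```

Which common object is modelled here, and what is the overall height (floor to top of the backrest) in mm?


A chair. The overall height is 928 mm.

A slab on four corner posts with a tall panel at the back — a chair. The seat slab sits at z = 454 with thickness 26, and the 448 mm backrest starts at the seat top, so the overall height is 454 + 26 + 448 = 928 mm.


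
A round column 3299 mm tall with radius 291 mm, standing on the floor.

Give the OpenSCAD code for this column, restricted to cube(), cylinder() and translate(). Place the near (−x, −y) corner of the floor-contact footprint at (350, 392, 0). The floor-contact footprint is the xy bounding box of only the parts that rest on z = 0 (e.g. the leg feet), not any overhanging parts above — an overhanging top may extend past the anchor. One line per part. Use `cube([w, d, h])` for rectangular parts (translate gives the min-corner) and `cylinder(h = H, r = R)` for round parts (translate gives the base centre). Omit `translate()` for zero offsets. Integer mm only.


translate([641, 683, 0]) cylinder(h = 3299, r = 291);


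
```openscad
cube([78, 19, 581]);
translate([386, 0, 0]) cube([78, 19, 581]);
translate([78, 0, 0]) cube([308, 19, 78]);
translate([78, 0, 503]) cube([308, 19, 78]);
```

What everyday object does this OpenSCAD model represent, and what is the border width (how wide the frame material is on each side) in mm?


A picture frame. The border width is 78 mm.

Four thin pieces enclosing a rectangular opening — a picture frame. The two full-height stiles are 581 mm tall; the top rail sits at z = 503 and is 78 mm tall, so the border above the opening is 581 − 503 = 78 mm, matching the stile x-width.


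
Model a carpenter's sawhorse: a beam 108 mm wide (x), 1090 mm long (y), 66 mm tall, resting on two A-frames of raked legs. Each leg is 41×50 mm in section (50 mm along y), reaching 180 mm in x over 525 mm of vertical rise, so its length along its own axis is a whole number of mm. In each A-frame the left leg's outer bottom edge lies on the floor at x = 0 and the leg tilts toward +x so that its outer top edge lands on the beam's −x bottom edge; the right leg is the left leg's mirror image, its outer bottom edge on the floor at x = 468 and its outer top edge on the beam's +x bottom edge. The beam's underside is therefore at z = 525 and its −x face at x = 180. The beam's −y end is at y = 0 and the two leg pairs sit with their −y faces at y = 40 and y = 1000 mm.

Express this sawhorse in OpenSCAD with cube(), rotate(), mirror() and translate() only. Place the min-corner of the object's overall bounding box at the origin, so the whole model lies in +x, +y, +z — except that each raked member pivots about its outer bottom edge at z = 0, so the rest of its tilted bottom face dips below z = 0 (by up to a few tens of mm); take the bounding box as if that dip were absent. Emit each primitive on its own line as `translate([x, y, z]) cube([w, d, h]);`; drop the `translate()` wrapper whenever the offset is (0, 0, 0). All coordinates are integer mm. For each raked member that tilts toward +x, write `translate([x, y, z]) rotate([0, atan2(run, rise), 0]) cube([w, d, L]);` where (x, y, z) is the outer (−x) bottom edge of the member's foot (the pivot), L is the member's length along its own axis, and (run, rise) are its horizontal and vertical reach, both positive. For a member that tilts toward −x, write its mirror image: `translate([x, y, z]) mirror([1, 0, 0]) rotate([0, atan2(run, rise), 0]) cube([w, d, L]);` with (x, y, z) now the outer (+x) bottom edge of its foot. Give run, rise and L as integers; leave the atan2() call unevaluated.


translate([180, 0, 525]) cube([108, 1090, 66]);
translate([0, 40, 0]) rotate([0, atan2(180, 525), 0]) cube([41, 50, 555]);
translate([468, 40, 0]) mirror([1, 0, 0]) rotate([0, atan2(180, 525), 0]) cube([41, 50, 555]);
translate([0, 1000, 0]) rotate([0, atan2(180, 525), 0]) cube([41, 50, 555]);
translate([468, 1000, 0]) mirror([1, 0, 0]) rotate([0, atan2(180, 525), 0]) cube([41, 50, 555]);


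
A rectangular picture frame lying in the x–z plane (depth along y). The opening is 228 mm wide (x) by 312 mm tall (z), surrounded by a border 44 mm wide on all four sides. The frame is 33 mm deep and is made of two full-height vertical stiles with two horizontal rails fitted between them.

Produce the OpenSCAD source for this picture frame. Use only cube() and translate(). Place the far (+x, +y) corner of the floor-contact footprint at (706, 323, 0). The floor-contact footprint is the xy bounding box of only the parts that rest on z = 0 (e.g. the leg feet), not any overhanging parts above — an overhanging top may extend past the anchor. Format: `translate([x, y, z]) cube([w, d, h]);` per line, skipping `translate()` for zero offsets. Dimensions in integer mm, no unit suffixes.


translate([390, 290, 0]) cube([44, 33, 400]);
translate([662, 290, 0]) cube([44, 33, 400]);
translate([434, 290, 0]) cube([228, 33, 44]);
translate([434, 290, 356]) cube([228, 33, 44]);


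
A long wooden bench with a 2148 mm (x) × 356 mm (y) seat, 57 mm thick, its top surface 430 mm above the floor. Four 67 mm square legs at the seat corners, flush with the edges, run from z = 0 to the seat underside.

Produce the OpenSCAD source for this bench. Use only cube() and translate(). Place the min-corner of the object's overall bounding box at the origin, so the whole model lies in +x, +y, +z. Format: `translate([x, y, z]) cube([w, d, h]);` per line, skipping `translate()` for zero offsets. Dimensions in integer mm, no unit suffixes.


// leg_h = 430 − 57 = 373
translate([0, 0, 373]) cube([2148, 356, 57]);
cube([67, 67, 373]);
translate([0, 289, 0]) cube([67, 67, 373]);
translate([2081, 0, 0]) cube([67, 67, 373]);
translate([2081, 289, 0]) cube([67, 67, 373]);


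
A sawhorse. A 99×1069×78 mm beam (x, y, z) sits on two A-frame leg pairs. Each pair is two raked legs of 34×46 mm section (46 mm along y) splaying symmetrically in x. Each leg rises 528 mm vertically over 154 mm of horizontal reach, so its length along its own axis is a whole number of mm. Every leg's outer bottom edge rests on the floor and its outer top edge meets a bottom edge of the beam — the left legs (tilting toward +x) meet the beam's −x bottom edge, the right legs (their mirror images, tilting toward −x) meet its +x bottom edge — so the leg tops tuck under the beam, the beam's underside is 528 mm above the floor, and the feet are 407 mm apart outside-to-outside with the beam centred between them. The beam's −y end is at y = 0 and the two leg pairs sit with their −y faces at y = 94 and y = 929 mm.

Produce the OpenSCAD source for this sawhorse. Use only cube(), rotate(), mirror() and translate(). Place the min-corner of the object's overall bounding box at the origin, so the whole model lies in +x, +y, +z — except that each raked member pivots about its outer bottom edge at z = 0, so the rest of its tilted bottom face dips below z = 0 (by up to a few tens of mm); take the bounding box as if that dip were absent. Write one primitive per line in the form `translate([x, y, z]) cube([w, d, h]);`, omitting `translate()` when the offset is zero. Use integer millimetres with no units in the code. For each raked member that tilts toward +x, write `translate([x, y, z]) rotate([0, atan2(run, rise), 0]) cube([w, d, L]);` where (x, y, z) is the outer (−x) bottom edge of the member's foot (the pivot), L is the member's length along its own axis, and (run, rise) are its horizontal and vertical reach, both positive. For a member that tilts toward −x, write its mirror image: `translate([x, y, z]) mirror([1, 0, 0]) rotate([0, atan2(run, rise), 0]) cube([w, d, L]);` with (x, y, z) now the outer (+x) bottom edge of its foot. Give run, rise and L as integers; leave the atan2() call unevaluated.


translate([154, 0, 528]) cube([99, 1069, 78]);
translate([0, 94, 0]) rotate([0, atan2(154, 528), 0]) cube([34, 46, 550]);
translate([407, 94, 0]) mirror([1, 0, 0]) rotate([0, atan2(154, 528), 0]) cube([34, 46, 550]);
translate([0, 929, 0]) rotate([0, atan2(154, 528), 0]) cube([34, 46, 550]);
translate([407, 929, 0]) mirror([1, 0, 0]) rotate([0, atan2(154, 528), 0]) cube([34, 46, 550]);


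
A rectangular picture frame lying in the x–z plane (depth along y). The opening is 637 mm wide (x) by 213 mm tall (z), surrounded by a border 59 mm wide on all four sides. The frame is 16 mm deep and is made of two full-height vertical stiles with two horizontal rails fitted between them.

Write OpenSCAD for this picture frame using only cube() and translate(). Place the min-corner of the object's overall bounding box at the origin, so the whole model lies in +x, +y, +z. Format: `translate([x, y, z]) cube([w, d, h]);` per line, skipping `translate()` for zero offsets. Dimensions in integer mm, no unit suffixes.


cube([59, 16, 331]);
translate([696, 0, 0]) cube([59, 16, 331]);
translate([59, 0, 0]) cube([637, 16, 59]);
translate([59, 0, 272]) cube([637, 16, 59]);


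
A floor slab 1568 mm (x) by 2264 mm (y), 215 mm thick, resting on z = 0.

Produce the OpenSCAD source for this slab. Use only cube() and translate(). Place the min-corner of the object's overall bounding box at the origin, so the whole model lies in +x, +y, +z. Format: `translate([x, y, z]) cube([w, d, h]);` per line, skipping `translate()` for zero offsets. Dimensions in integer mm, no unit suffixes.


cube([1568, 2264, 215]);


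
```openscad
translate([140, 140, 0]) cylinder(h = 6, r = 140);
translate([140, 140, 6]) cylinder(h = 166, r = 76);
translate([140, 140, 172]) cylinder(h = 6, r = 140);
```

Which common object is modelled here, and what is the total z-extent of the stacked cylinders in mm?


A spool. The overall height is 178 mm.

Three coaxial cylinders, large–small–large — a spool. Two 6 mm flanges and a 166 mm core give 6 + 166 + 6 = 178 mm.


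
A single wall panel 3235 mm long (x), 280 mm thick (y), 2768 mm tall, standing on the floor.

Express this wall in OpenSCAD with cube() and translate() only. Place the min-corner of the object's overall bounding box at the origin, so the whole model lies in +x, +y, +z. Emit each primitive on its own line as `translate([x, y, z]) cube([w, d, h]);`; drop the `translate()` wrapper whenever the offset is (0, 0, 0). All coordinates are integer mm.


cube([3235, 280, 2768]);


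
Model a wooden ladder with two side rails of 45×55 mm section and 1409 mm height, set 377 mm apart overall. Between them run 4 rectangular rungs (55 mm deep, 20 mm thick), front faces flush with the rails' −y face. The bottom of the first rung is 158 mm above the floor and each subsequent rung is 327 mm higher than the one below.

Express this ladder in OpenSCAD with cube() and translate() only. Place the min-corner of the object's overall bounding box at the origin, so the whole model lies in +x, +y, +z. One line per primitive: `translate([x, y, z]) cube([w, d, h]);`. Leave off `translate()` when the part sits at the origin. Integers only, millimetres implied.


// rung span = 377 - 2*45 = 287
// rung[k] z = 158 + k*327
cube([45, 55, 1409]);
translate([332, 0, 0]) cube([45, 55, 1409]);
translate([45, 0, 158]) cube([287, 55, 20]);
translate([45, 0, 485]) cube([287, 55, 20]);
translate([45, 0, 812]) cube([287, 55, 20]);
translate([45, 0, 1139]) cube([287, 55, 20]);


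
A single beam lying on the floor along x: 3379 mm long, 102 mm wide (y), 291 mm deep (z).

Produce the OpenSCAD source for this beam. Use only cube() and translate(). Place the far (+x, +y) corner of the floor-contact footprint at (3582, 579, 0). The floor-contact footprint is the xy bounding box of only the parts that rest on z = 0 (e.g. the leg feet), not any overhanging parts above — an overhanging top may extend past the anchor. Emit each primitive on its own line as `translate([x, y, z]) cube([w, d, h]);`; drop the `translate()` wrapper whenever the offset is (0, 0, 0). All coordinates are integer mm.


translate([203, 477, 0]) cube([3379, 102, 291]);


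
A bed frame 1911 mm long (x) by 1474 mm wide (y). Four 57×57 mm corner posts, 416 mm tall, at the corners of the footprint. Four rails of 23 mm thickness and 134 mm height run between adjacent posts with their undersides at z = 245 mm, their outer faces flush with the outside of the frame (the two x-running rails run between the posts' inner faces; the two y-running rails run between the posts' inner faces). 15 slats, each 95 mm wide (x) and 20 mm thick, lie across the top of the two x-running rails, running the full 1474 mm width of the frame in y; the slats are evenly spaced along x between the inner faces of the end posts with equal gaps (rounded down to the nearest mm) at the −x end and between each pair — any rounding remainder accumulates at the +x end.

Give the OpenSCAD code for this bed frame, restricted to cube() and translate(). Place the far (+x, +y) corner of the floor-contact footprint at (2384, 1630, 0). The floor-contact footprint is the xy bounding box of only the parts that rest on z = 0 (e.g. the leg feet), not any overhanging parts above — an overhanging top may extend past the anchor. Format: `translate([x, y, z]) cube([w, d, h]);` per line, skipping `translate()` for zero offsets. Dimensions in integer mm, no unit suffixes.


translate([473, 156, 0]) cube([57, 57, 416]);
translate([473, 1573, 0]) cube([57, 57, 416]);
translate([2327, 156, 0]) cube([57, 57, 416]);
translate([2327, 1573, 0]) cube([57, 57, 416]);
translate([530, 156, 245]) cube([1797, 23, 134]);
translate([530, 1607, 245]) cube([1797, 23, 134]);
translate([473, 213, 245]) cube([23, 1360, 134]);
translate([2361, 213, 245]) cube([23, 1360, 134]);
translate([553, 156, 379]) cube([95, 1474, 20]);
translate([671, 156, 379]) cube([95, 1474, 20]);
translate([789, 156, 379]) cube([95, 1474, 20]);
translate([907, 156, 379]) cube([95, 1474, 20]);
translate([1025, 156, 379]) cube([95, 1474, 20]);
translate([1143, 156, 379]) cube([95, 1474, 20]);
translate([1261, 156, 379]) cube([95, 1474, 20]);
translate([1379, 156, 379]) cube([95, 1474, 20]);
translate([1497, 156, 379]) cube([95, 1474, 20]);
translate([1615, 156, 379]) cube([95, 1474, 20]);
translate([1733, 156, 379]) cube([95, 1474, 20]);
translate([1851, 156, 379]) cube([95, 1474, 20]);
translate([1969, 156, 379]) cube([95, 1474, 20]);
translate([2087, 156, 379]) cube([95, 1474, 20]);
translate([2205, 156, 379]) cube([95, 1474, 20]);


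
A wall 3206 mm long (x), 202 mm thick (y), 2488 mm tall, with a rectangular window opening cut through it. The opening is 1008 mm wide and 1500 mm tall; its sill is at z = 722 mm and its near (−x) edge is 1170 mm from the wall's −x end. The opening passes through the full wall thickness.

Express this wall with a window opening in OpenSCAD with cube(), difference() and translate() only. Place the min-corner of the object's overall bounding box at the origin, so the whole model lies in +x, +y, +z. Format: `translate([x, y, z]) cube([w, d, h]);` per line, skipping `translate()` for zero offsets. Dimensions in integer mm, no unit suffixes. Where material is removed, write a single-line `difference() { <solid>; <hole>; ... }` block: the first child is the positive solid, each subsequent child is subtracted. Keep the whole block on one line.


difference() { cube([3206, 202, 2488]); translate([1170, 0, 722]) cube([1008, 202, 1500]); }


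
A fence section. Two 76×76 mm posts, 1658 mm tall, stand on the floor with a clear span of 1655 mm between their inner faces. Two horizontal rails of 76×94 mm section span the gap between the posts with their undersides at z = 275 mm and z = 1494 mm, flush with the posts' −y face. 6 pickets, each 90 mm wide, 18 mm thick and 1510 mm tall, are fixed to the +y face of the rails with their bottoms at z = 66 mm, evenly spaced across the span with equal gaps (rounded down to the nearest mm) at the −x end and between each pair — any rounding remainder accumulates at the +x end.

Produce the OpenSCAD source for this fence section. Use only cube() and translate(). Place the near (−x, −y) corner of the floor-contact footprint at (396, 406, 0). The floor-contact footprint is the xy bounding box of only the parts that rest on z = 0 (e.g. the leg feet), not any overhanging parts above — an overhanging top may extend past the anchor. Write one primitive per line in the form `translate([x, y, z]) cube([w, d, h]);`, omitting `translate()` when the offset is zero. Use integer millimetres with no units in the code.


translate([396, 406, 0]) cube([76, 76, 1658]);
translate([2127, 406, 0]) cube([76, 76, 1658]);
translate([472, 406, 275]) cube([1655, 76, 94]);
translate([472, 406, 1494]) cube([1655, 76, 94]);
translate([631, 482, 66]) cube([90, 18, 1510]);
translate([880, 482, 66]) cube([90, 18, 1510]);
translate([1129, 482, 66]) cube([90, 18, 1510]);
translate([1378, 482, 66]) cube([90, 18, 1510]);
translate([1627, 482, 66]) cube([90, 18, 1510]);
translate([1876, 482, 66]) cube([90, 18, 1510]);


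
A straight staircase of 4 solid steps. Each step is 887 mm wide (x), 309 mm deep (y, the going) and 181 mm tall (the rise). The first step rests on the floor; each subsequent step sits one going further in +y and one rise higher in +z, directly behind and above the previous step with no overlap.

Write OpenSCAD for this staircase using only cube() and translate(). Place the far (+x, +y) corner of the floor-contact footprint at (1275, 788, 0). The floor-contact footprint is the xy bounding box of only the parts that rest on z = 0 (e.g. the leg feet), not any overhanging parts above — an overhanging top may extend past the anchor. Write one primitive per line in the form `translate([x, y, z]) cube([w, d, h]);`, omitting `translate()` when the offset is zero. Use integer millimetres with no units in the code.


translate([388, 479, 0]) cube([887, 309, 181]);
translate([388, 788, 181]) cube([887, 309, 181]);
translate([388, 1097, 362]) cube([887, 309, 181]);
translate([388, 1406, 543]) cube([887, 309, 181]);


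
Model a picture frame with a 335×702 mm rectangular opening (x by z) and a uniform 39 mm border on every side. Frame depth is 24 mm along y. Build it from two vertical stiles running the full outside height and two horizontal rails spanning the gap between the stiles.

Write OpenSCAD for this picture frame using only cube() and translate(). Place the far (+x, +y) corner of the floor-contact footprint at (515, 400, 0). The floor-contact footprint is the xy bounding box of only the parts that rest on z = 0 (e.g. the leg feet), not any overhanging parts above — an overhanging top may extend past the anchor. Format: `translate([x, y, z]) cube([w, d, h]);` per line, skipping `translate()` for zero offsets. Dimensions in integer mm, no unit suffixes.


translate([102, 376, 0]) cube([39, 24, 780]);
translate([476, 376, 0]) cube([39, 24, 780]);
translate([141, 376, 0]) cube([335, 24, 39]);
translate([141, 376, 741]) cube([335, 24, 39]);


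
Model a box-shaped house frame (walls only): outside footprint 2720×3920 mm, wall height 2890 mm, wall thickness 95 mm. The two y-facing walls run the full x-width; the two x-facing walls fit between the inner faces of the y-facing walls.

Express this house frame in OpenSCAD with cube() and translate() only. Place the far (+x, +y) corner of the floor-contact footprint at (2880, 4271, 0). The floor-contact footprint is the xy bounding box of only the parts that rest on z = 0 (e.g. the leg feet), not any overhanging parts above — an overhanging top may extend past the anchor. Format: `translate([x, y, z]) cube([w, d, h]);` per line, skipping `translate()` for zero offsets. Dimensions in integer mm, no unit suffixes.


translate([160, 351, 0]) cube([2720, 95, 2890]);
translate([160, 4176, 0]) cube([2720, 95, 2890]);
translate([160, 446, 0]) cube([95, 3730, 2890]);
translate([2785, 446, 0]) cube([95, 3730, 2890]);


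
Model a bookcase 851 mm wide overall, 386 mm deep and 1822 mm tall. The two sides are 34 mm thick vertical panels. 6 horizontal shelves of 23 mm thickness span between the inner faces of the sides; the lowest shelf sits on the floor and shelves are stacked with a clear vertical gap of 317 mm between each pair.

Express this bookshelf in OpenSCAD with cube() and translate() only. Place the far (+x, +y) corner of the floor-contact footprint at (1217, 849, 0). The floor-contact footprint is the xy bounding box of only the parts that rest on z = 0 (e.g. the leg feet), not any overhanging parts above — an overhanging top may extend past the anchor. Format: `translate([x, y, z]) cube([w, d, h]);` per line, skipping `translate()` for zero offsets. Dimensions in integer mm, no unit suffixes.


translate([366, 463, 0]) cube([34, 386, 1822]);
translate([1183, 463, 0]) cube([34, 386, 1822]);
translate([400, 463, 0]) cube([783, 386, 23]);
translate([400, 463, 340]) cube([783, 386, 23]);
translate([400, 463, 680]) cube([783, 386, 23]);
translate([400, 463, 1020]) cube([783, 386, 23]);
translate([400, 463, 1360]) cube([783, 386, 23]);
translate([400, 463, 1700]) cube([783, 386, 23]);


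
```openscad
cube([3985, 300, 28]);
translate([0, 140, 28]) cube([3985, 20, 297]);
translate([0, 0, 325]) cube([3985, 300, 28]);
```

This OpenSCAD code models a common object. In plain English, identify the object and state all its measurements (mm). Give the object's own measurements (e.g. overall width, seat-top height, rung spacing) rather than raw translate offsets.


An I-beam lying along x, 3985 mm long. Overall section height 353 mm. Two flanges 300 mm wide (y) and 28 mm thick, one on the floor and one at the top; a web 20 mm thick runs between them, centred on the flange width.


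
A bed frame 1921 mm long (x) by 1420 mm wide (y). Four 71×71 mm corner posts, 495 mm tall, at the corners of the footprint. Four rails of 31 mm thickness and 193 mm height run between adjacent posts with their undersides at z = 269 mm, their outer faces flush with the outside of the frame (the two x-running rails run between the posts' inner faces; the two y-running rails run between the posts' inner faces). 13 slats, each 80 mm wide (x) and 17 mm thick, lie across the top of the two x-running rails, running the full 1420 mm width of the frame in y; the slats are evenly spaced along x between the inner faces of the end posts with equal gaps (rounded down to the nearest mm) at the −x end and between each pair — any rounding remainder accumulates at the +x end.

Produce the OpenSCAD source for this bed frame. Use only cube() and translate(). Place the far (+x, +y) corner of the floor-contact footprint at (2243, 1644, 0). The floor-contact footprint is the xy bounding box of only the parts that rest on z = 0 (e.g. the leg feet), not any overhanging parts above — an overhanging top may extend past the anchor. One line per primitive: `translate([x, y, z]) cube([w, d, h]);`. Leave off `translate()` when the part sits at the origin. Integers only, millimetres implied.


translate([322, 224, 0]) cube([71, 71, 495]);
translate([322, 1573, 0]) cube([71, 71, 495]);
translate([2172, 224, 0]) cube([71, 71, 495]);
translate([2172, 1573, 0]) cube([71, 71, 495]);
translate([393, 224, 269]) cube([1779, 31, 193]);
translate([393, 1613, 269]) cube([1779, 31, 193]);
translate([322, 295, 269]) cube([31, 1278, 193]);
translate([2212, 295, 269]) cube([31, 1278, 193]);
translate([445, 224, 462]) cube([80, 1420, 17]);
translate([577, 224, 462]) cube([80, 1420, 17]);
translate([709, 224, 462]) cube([80, 1420, 17]);
translate([841, 224, 462]) cube([80, 1420, 17]);
translate([973, 224, 462]) cube([80, 1420, 17]);
translate([1105, 224, 462]) cube([80, 1420, 17]);
translate([1237, 224, 462]) cube([80, 1420, 17]);
translate([1369, 224, 462]) cube([80, 1420, 17]);
translate([1501, 224, 462]) cube([80, 1420, 17]);
translate([1633, 224, 462]) cube([80, 1420, 17]);
translate([1765, 224, 462]) cube([80, 1420, 17]);
translate([1897, 224, 462]) cube([80, 1420, 17]);
translate([2029, 224, 462]) cube([80, 1420, 17]);


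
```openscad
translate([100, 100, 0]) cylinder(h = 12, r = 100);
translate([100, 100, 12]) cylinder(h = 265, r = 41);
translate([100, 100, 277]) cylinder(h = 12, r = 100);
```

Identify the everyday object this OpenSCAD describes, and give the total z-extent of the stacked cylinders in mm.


A spool. The overall height is 289 mm.

Three coaxial cylinders, large–small–large — a spool. Two 12 mm flanges and a 265 mm core give 12 + 265 + 12 = 289 mm.


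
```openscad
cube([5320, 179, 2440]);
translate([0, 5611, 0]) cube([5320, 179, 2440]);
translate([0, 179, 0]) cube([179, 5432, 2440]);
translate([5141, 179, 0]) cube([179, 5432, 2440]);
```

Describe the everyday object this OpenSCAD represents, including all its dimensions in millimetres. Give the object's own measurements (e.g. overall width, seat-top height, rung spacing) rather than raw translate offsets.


The wall frame of a small rectangular building: four walls, each 2440 mm tall and 179 mm thick, enclosing a footprint 5320 mm (x) by 5790 mm (y) outside-to-outside, with no floor or roof. The front and back walls (the −y and +y sides) span the full width; the two side walls fit between them.


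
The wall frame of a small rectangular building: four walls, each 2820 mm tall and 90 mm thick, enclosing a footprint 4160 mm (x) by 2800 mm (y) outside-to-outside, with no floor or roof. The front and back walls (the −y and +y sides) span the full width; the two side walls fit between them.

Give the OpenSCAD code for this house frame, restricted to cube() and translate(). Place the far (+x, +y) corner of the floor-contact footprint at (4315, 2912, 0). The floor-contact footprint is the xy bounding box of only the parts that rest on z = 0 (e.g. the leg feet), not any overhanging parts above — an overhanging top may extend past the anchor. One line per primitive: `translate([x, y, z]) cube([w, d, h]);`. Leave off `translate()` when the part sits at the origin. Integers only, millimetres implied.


translate([155, 112, 0]) cube([4160, 90, 2820]);
translate([155, 2822, 0]) cube([4160, 90, 2820]);
translate([155, 202, 0]) cube([90, 2620, 2820]);
translate([4225, 202, 0]) cube([90, 2620, 2820]);


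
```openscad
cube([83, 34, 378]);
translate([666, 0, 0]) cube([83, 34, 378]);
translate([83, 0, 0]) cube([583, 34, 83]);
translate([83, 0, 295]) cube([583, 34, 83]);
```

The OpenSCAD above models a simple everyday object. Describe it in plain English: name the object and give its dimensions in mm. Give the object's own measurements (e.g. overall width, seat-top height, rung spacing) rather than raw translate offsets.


A rectangular picture frame lying in the x–z plane (depth along y). The opening is 583 mm wide (x) by 212 mm tall (z), surrounded by a border 83 mm wide on all four sides. The frame is 34 mm deep and is made of two full-height vertical stiles with two horizontal rails fitted between them.


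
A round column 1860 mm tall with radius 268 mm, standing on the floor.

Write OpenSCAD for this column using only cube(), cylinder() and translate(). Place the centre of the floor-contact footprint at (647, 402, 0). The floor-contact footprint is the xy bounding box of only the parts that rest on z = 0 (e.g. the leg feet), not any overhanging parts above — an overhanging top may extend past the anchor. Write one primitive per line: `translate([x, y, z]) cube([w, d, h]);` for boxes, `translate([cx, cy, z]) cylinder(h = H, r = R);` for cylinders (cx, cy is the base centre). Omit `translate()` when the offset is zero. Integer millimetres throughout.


translate([647, 402, 0]) cylinder(h = 1860, r = 268);


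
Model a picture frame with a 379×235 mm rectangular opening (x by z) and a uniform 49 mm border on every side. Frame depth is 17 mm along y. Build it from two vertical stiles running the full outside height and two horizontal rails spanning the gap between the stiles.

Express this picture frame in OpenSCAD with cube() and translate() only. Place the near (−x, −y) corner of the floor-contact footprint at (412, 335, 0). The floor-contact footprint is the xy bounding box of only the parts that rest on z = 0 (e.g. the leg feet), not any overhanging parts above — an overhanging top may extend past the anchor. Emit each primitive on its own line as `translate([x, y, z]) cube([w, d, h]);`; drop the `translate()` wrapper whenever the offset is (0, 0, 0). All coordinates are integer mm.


translate([412, 335, 0]) cube([49, 17, 333]);
translate([840, 335, 0]) cube([49, 17, 333]);
translate([461, 335, 0]) cube([379, 17, 49]);
translate([461, 335, 284]) cube([379, 17, 49]);


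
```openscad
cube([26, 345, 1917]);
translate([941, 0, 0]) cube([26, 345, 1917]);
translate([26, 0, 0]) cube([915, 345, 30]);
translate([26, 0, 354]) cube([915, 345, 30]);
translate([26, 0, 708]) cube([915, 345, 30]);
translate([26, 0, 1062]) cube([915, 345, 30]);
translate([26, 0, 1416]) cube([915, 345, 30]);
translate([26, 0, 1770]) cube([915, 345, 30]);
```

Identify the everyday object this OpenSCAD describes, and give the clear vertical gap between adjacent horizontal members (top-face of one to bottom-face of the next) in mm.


A bookshelf. The clear shelf gap is 324 mm.

Two tall side panels with 6 horizontal boards between them — a bookshelf. The first two shelf undersides are at z = 0 and z = 354; with shelf thickness 30, the clear gap is 354 − 0 − 30 = 324 mm.


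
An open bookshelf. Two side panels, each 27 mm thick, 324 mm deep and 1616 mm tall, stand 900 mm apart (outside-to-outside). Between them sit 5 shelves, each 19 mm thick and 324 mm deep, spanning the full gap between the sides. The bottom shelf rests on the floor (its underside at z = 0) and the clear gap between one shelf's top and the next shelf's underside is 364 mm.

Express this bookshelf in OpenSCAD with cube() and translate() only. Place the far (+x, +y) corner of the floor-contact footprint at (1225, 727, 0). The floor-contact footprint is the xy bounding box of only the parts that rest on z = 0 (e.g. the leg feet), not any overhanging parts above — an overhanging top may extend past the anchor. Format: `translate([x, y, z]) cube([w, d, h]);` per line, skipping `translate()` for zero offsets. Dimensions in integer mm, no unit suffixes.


translate([325, 403, 0]) cube([27, 324, 1616]);
translate([1198, 403, 0]) cube([27, 324, 1616]);
translate([352, 403, 0]) cube([846, 324, 19]);
translate([352, 403, 383]) cube([846, 324, 19]);
translate([352, 403, 766]) cube([846, 324, 19]);
translate([352, 403, 1149]) cube([846, 324, 19]);
translate([352, 403, 1532]) cube([846, 324, 19]);


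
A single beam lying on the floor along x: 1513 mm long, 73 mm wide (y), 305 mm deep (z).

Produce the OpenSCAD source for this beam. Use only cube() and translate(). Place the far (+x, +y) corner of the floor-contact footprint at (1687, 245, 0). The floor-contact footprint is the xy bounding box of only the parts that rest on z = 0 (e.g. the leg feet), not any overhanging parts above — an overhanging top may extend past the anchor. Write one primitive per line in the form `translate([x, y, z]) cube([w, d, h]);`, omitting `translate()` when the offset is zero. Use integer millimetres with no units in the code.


translate([174, 172, 0]) cube([1513, 73, 305]);


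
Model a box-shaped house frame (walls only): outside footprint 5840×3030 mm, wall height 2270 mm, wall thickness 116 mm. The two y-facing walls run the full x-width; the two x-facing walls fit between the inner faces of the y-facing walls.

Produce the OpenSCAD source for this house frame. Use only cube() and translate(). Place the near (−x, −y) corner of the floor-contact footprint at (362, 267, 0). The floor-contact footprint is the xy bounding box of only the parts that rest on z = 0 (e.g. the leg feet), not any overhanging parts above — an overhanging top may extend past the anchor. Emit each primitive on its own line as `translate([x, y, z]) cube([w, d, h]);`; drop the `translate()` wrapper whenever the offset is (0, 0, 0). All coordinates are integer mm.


translate([362, 267, 0]) cube([5840, 116, 2270]);
translate([362, 3181, 0]) cube([5840, 116, 2270]);
translate([362, 383, 0]) cube([116, 2798, 2270]);
translate([6086, 383, 0]) cube([116, 2798, 2270]);


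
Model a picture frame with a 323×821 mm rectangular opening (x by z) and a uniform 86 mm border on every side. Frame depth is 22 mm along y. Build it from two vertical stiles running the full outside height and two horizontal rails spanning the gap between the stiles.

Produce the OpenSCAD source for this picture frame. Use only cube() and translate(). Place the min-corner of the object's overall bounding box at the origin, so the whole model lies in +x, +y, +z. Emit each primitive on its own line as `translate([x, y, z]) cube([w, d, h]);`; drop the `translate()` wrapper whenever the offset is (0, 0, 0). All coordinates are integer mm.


cube([86, 22, 993]);
translate([409, 0, 0]) cube([86, 22, 993]);
translate([86, 0, 0]) cube([323, 22, 86]);
translate([86, 0, 907]) cube([323, 22, 86]);


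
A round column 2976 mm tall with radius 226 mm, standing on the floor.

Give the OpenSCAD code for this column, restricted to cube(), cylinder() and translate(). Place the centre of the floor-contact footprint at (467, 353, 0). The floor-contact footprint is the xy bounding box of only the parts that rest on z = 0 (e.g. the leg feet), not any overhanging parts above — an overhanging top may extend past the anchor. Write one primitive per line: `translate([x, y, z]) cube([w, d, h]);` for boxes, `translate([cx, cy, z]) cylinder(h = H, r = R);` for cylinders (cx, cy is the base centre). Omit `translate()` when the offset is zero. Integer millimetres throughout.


translate([467, 353, 0]) cylinder(h = 2976, r = 226);


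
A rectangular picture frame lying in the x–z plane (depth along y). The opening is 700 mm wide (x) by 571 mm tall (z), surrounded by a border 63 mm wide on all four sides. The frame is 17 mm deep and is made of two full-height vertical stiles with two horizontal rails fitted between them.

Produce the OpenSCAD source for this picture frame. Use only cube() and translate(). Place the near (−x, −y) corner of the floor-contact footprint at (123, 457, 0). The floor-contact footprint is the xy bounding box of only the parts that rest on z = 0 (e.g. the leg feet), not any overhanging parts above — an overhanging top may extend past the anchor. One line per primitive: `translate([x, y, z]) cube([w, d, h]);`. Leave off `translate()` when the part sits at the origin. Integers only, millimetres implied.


translate([123, 457, 0]) cube([63, 17, 697]);
translate([886, 457, 0]) cube([63, 17, 697]);
translate([186, 457, 0]) cube([700, 17, 63]);
translate([186, 457, 634]) cube([700, 17, 63]);


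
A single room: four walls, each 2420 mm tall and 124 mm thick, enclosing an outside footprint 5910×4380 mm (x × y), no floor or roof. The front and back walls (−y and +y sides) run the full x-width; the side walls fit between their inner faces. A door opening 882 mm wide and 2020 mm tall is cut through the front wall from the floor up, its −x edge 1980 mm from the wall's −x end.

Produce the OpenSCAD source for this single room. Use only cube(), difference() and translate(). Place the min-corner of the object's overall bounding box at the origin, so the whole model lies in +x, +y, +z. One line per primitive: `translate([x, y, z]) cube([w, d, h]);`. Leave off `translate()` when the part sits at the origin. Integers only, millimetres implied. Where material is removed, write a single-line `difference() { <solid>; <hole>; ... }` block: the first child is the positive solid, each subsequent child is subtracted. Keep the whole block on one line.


difference() { cube([5910, 124, 2420]); translate([1980, 0, 0]) cube([882, 124, 2020]); }
translate([0, 4256, 0]) cube([5910, 124, 2420]);
translate([0, 124, 0]) cube([124, 4132, 2420]);
translate([5786, 124, 0]) cube([124, 4132, 2420]);


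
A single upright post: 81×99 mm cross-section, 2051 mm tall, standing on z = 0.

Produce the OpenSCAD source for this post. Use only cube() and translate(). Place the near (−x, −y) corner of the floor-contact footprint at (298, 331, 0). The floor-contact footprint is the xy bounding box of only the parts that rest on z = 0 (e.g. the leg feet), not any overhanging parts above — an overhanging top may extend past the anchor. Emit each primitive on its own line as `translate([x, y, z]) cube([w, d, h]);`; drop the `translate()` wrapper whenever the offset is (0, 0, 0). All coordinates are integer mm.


translate([298, 331, 0]) cube([81, 99, 2051]);


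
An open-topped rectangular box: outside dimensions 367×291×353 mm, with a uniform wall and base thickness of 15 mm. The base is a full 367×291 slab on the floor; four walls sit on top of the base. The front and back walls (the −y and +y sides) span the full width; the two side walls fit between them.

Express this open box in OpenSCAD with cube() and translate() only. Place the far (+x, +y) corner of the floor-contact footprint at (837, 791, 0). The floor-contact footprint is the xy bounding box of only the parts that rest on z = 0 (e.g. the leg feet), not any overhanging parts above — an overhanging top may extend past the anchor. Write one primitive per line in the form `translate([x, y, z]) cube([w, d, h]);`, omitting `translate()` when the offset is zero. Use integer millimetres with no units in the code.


translate([470, 500, 0]) cube([367, 291, 15]);
translate([470, 500, 15]) cube([367, 15, 338]);
translate([470, 776, 15]) cube([367, 15, 338]);
translate([470, 515, 15]) cube([15, 261, 338]);
translate([822, 515, 15]) cube([15, 261, 338]);


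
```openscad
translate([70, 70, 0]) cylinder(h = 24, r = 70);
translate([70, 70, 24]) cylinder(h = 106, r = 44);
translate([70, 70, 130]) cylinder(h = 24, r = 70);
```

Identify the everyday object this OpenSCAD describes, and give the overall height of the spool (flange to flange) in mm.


A spool. The overall height is 154 mm.

Three coaxial cylinders, large–small–large — a spool. Two 24 mm flanges and a 106 mm core give 24 + 106 + 24 = 154 mm.
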